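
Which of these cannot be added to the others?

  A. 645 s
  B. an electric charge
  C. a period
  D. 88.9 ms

B.

Work out the base dimensions of each:
  A. s
  B. [electric charge] = s·A
  C. [period] = s
  D. s
All reduce to s except B., which is s·A.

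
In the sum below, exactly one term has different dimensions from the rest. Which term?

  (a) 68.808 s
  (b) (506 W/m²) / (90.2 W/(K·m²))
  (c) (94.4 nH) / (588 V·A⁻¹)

Work out the base dimensions of each:
  (a) s
  (b) [kg·s⁻³] / [kg·s⁻³·K⁻¹] = K
  (c) [kg·m²·s⁻²·A⁻²] / [kg·m²·s⁻³·A⁻²] = s
All reduce to s except (b), which is K.

(b)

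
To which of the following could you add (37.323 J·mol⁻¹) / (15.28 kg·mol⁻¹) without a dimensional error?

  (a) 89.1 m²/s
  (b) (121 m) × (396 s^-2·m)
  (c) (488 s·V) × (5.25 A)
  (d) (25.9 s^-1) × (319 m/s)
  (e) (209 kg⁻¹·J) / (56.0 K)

(b)

Reference: [kg·m²·s⁻²·mol⁻¹] / [kg·mol⁻¹] = m²·s⁻².
Each option:
  (a) m²·s⁻¹
  (b) [m] · [m·s⁻²] = m²·s⁻²  ← same
  (c) [kg·m²·s⁻²·A⁻¹] · [A] = kg·m²·s⁻²
  (d) [s⁻¹] · [m·s⁻¹] = m·s⁻²
  (e) [m²·s⁻²] / [K] = m²·s⁻²·K⁻¹
Only (b) matches m²·s⁻².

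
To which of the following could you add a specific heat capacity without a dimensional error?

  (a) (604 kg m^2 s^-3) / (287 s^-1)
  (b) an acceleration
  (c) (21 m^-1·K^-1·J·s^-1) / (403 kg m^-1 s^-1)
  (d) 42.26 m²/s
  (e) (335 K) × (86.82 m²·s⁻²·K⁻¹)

(c)

Reference: [specific heat capacity] = m²·s⁻²·K⁻¹.
Each option:
  (a) [kg·m²·s⁻³] / [s⁻¹] = kg·m²·s⁻²
  (b) [acceleration] = m·s⁻²
  (c) [kg·m·s⁻³·K⁻¹] / [kg·m⁻¹·s⁻¹] = m²·s⁻²·K⁻¹  ← same
  (d) m²·s⁻¹
  (e) [K] · [m²·s⁻²·K⁻¹] = m²·s⁻²
Only (c) matches m²·s⁻²·K⁻¹.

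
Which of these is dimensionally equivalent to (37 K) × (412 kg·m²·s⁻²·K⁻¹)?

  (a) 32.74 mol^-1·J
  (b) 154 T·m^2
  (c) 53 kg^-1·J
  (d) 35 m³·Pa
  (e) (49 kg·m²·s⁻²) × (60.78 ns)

Reference: [K] · [kg·m²·s⁻²·K⁻¹] = kg·m²·s⁻².
Each option:
  (a) J·mol⁻¹ = N·m·mol⁻¹ = kg·m²·s⁻²·mol⁻¹
  (b) T·m² = Wb·m⁻²·m² = kg·m²·s⁻²·A⁻¹
  (c) J·kg⁻¹ = N·m·kg⁻¹ = m²·s⁻²
  (d) Pa·m³ = N·m⁻²·m³ = kg·m²·s⁻²  ← same
  (e) [kg·m²·s⁻²] · [s] = kg·m²·s⁻¹
Only (d) matches kg·m²·s⁻².

(d)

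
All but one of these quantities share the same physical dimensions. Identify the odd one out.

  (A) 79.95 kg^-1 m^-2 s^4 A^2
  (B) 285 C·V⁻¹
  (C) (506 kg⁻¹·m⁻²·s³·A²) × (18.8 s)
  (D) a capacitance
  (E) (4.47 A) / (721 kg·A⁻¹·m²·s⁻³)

Reduce each to base SI dimensions:
  (A) kg⁻¹·m⁻²·s⁴·A²
  (B) C·V⁻¹ = s·A·(J·C⁻¹)⁻¹ = kg⁻¹·m⁻²·s⁴·A²
  (C) [kg⁻¹·m⁻²·s³·A²] · [s] = kg⁻¹·m⁻²·s⁴·A²
  (D) [capacitance] = kg⁻¹·m⁻²·s⁴·A²
  (E) [A] / [kg·m²·s⁻³·A⁻¹] = kg⁻¹·m⁻²·s³·A²
All reduce to kg⁻¹·m⁻²·s⁴·A² except (E), which is kg⁻¹·m⁻²·s³·A².

(E)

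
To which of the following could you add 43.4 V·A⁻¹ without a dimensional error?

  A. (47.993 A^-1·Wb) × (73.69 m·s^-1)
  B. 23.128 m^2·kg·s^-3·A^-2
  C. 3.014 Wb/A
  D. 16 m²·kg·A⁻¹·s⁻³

Reference: V·A⁻¹ = J·C⁻¹·A⁻¹ = kg·m²·s⁻³·A⁻².
Each option:
  A. [kg·m²·s⁻²·A⁻²] · [m·s⁻¹] = kg·m³·s⁻³·A⁻²
  B. kg·m²·s⁻³·A⁻²  ← same
  C. Wb·A⁻¹ = V·s·A⁻¹ = kg·m²·s⁻²·A⁻²
  D. kg·m²·s⁻³·A⁻¹
Only B. matches kg·m²·s⁻³·A⁻².

B.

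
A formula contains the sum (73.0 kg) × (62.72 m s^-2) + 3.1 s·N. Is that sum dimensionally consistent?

No

Reduce each to base SI dimensions:
  (73.0 kg) × (62.72 m s^-2):  [kg] · [m·s⁻²] = kg·m·s⁻²
  3.1 s·N:  N·s = kg·m·s⁻²·s = kg·m·s⁻¹
kg·m·s⁻² ≠ kg·m·s⁻¹, so they cannot be added.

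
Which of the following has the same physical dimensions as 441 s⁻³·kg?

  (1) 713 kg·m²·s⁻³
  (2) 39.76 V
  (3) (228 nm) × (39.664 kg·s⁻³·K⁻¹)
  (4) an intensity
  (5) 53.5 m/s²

Reference: kg·s⁻³.
Each option:
  (1) kg·m²·s⁻³
  (2) V = J·C⁻¹ = kg·m²·s⁻³·A⁻¹
  (3) [m] · [kg·s⁻³·K⁻¹] = kg·m·s⁻³·K⁻¹
  (4) [intensity] = kg·s⁻³  ← same
  (5) m·s⁻²
Only (4) matches kg·s⁻³.

(4)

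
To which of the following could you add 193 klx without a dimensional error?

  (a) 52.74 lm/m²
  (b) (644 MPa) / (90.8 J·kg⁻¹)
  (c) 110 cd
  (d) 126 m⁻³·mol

Reference: lx = lm·m⁻² = m⁻²·cd.
Each option:
  (a) lm·m⁻² = cd·m⁻² = m⁻²·cd  ← same
  (b) [kg·m⁻¹·s⁻²] / [m²·s⁻²] = kg·m⁻³
  (c) cd
  (d) m⁻³·mol
Only (a) matches m⁻²·cd.

(a)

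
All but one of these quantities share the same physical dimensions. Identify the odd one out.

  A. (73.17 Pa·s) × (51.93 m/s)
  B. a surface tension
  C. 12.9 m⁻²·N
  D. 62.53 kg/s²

C.

Dimensions:
  A. [kg·m⁻¹·s⁻¹] · [m·s⁻¹] = kg·s⁻²
  B. [surface tension] = kg·s⁻²
  C. N·m⁻² = kg·m·s⁻²·m⁻² = kg·m⁻¹·s⁻²
  D. kg·s⁻²
All reduce to kg·s⁻² except C., which is kg·m⁻¹·s⁻².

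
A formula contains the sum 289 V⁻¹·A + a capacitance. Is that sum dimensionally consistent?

Work out the base dimensions of each:
  289 V⁻¹·A:  A·V⁻¹ = A·(J·C⁻¹)⁻¹ = kg⁻¹·m⁻²·s³·A²
  a capacitance:  [capacitance] = kg⁻¹·m⁻²·s⁴·A²
kg⁻¹·m⁻²·s³·A² ≠ kg⁻¹·m⁻²·s⁴·A², so they cannot be added.

No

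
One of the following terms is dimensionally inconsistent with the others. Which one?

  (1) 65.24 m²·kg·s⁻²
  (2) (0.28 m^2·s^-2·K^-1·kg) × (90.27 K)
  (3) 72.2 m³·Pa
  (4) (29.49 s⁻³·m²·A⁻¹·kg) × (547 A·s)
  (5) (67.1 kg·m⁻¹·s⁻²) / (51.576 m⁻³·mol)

In SI base units:
  (1) kg·m²·s⁻²
  (2) [kg·m²·s⁻²·K⁻¹] · [K] = kg·m²·s⁻²
  (3) Pa·m³ = N·m⁻²·m³ = kg·m²·s⁻²
  (4) [kg·m²·s⁻³·A⁻¹] · [s·A] = kg·m²·s⁻²
  (5) [kg·m⁻¹·s⁻²] / [m⁻³·mol] = kg·m²·s⁻²·mol⁻¹
All reduce to kg·m²·s⁻² except (5), which is kg·m²·s⁻²·mol⁻¹.

(5)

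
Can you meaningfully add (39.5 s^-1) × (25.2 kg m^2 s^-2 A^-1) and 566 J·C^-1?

Yes

Work out the base dimensions of each:
  (39.5 s^-1) × (25.2 kg m^2 s^-2 A^-1):  [s⁻¹] · [kg·m²·s⁻²·A⁻¹] = kg·m²·s⁻³·A⁻¹
  566 J·C^-1:  J·C⁻¹ = N·m·(s·A)⁻¹ = kg·m²·s⁻³·A⁻¹
Both are kg·m²·s⁻³·A⁻¹, so they have the same dimensions and can be added.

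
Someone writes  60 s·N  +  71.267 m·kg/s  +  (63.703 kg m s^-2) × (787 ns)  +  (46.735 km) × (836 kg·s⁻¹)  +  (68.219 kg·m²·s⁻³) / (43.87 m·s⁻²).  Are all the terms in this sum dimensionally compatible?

In SI base units:
  60 s·N:  N·s = kg·m·s⁻²·s = kg·m·s⁻¹
  71.267 m·kg/s:  kg·m·s⁻¹
  (63.703 kg m s^-2) × (787 ns):  [kg·m·s⁻²] · [s] = kg·m·s⁻¹
  (46.735 km) × (836 kg·s⁻¹):  [m] · [kg·s⁻¹] = kg·m·s⁻¹
  (68.219 kg·m²·s⁻³) / (43.87 m·s⁻²):  [kg·m²·s⁻³] / [m·s⁻²] = kg·m·s⁻¹
Every term reduces to kg·m·s⁻¹.

Yes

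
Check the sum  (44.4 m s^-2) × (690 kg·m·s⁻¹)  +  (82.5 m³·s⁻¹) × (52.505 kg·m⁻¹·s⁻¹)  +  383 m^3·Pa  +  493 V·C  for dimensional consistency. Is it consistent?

No

Reduce each to base SI dimensions:
  (44.4 m s^-2) × (690 kg·m·s⁻¹):  [m·s⁻²] · [kg·m·s⁻¹] = kg·m²·s⁻³
  (82.5 m³·s⁻¹) × (52.505 kg·m⁻¹·s⁻¹):  [m³·s⁻¹] · [kg·m⁻¹·s⁻¹] = kg·m²·s⁻²
  383 m^3·Pa:  Pa·m³ = N·m⁻²·m³ = kg·m²·s⁻²
  493 V·C:  C·V = s·A·J·C⁻¹ = kg·m²·s⁻²
The terms do not share a single dimension (kg·m²·s⁻² vs kg·m²·s⁻³).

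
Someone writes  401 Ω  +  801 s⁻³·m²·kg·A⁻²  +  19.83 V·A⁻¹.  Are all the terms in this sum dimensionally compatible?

Yes

Reduce each to base SI dimensions:
  401 Ω:  Ω = V·A⁻¹ = kg·m²·s⁻³·A⁻²
  801 s⁻³·m²·kg·A⁻²:  kg·m²·s⁻³·A⁻²
  19.83 V·A⁻¹:  V·A⁻¹ = J·C⁻¹·A⁻¹ = kg·m²·s⁻³·A⁻²
Every term reduces to kg·m²·s⁻³·A⁻².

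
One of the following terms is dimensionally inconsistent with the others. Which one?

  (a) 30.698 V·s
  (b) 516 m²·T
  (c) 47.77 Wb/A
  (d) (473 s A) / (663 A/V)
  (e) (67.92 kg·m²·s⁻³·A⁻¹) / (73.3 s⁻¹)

Work out the base dimensions of each:
  (a) V·s = J·C⁻¹·s = kg·m²·s⁻²·A⁻¹
  (b) T·m² = Wb·m⁻²·m² = kg·m²·s⁻²·A⁻¹
  (c) Wb·A⁻¹ = V·s·A⁻¹ = kg·m²·s⁻²·A⁻²
  (d) [s·A] / [kg⁻¹·m⁻²·s³·A²] = kg·m²·s⁻²·A⁻¹
  (e) [kg·m²·s⁻³·A⁻¹] / [s⁻¹] = kg·m²·s⁻²·A⁻¹
All reduce to kg·m²·s⁻²·A⁻¹ except (c), which is kg·m²·s⁻²·A⁻².

(c)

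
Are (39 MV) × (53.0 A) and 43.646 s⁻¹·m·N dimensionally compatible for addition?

Dimensions:
  (39 MV) × (53.0 A):  [kg·m²·s⁻³·A⁻¹] · [A] = kg·m²·s⁻³
  43.646 s⁻¹·m·N:  N·m·s⁻¹ = kg·m·s⁻²·m·s⁻¹ = kg·m²·s⁻³
Both are kg·m²·s⁻³, so they have the same dimensions and can be added.

Yes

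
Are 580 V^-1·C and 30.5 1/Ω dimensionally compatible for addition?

In SI base units:
  580 V^-1·C:  C·V⁻¹ = s·A·(J·C⁻¹)⁻¹ = kg⁻¹·m⁻²·s⁴·A²
  30.5 1/Ω:  Ω⁻¹ = (V·A⁻¹)⁻¹ = kg⁻¹·m⁻²·s³·A²
kg⁻¹·m⁻²·s⁴·A² ≠ kg⁻¹·m⁻²·s³·A², so they cannot be added.

No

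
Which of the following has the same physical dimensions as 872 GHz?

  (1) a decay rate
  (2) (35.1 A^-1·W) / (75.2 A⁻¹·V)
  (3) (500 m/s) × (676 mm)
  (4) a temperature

(1)

Reference: Hz = s⁻¹.
Each option:
  (1) [decay rate] = s⁻¹  ← same
  (2) [kg·m²·s⁻³·A⁻¹] / [kg·m²·s⁻³·A⁻²] = A
  (3) [m·s⁻¹] · [m] = m²·s⁻¹
  (4) [temperature] = K
Only (1) matches s⁻¹.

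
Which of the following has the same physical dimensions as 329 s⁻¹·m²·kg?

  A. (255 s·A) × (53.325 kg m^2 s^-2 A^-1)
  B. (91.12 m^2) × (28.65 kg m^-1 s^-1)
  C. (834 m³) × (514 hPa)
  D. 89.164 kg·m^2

Reference: kg·m²·s⁻¹.
Each option:
  A. [s·A] · [kg·m²·s⁻²·A⁻¹] = kg·m²·s⁻¹  ← same
  B. [m²] · [kg·m⁻¹·s⁻¹] = kg·m·s⁻¹
  C. [m³] · [kg·m⁻¹·s⁻²] = kg·m²·s⁻²
  D. kg·m²
Only A. matches kg·m²·s⁻¹.

A.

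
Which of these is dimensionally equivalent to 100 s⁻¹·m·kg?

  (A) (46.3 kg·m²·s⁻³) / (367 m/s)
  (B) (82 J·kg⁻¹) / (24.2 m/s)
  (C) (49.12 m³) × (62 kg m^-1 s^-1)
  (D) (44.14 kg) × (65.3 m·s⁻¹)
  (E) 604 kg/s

Reference: kg·m·s⁻¹.
Each option:
  (A) [kg·m²·s⁻³] / [m·s⁻¹] = kg·m·s⁻²
  (B) [m²·s⁻²] / [m·s⁻¹] = m·s⁻¹
  (C) [m³] · [kg·m⁻¹·s⁻¹] = kg·m²·s⁻¹
  (D) [kg] · [m·s⁻¹] = kg·m·s⁻¹  ← same
  (E) kg·s⁻¹
Only (D) matches kg·m·s⁻¹.

(D)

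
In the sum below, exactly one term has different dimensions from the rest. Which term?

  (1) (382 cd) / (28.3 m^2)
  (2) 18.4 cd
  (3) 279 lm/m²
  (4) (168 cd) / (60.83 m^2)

(2)

In SI base units:
  (1) [cd] / [m²] = m⁻²·cd
  (2) cd
  (3) lm·m⁻² = cd·m⁻² = m⁻²·cd
  (4) [cd] / [m²] = m⁻²·cd
All reduce to m⁻²·cd except (2), which is cd.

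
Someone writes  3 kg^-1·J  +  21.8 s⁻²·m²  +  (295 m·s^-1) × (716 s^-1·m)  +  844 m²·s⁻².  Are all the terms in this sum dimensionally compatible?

Work out the base dimensions of each:
  3 kg^-1·J:  J·kg⁻¹ = N·m·kg⁻¹ = m²·s⁻²
  21.8 s⁻²·m²:  m²·s⁻²
  (295 m·s^-1) × (716 s^-1·m):  [m·s⁻¹] · [m·s⁻¹] = m²·s⁻²
  844 m²·s⁻²:  m²·s⁻²
Every term reduces to m²·s⁻².

Yes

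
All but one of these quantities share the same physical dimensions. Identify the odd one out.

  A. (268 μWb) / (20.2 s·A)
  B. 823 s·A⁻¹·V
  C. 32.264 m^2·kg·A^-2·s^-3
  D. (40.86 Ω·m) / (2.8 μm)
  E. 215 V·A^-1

B.

Expand each in SI base units:
  A. [kg·m²·s⁻²·A⁻¹] / [s·A] = kg·m²·s⁻³·A⁻²
  B. V·s·A⁻¹ = J·C⁻¹·s·A⁻¹ = kg·m²·s⁻²·A⁻²
  C. kg·m²·s⁻³·A⁻²
  D. [kg·m³·s⁻³·A⁻²] / [m] = kg·m²·s⁻³·A⁻²
  E. V·A⁻¹ = J·C⁻¹·A⁻¹ = kg·m²·s⁻³·A⁻²
All reduce to kg·m²·s⁻³·A⁻² except B., which is kg·m²·s⁻²·A⁻².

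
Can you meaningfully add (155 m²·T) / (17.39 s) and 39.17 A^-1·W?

Yes

Work out the base dimensions of each:
  (155 m²·T) / (17.39 s):  [kg·m²·s⁻²·A⁻¹] / [s] = kg·m²·s⁻³·A⁻¹
  39.17 A^-1·W:  W·A⁻¹ = J·s⁻¹·A⁻¹ = kg·m²·s⁻³·A⁻¹
Both are kg·m²·s⁻³·A⁻¹, so they have the same dimensions and can be added.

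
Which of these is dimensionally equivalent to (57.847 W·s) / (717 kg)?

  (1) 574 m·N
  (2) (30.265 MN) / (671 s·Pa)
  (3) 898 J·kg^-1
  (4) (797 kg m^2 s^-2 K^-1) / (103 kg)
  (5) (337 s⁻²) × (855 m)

(3)

Reference: [kg·m²·s⁻²] / [kg] = m²·s⁻².
Each option:
  (1) N·m = kg·m·s⁻²·m = kg·m²·s⁻²
  (2) [kg·m·s⁻²] / [kg·m⁻¹·s⁻¹] = m²·s⁻¹
  (3) J·kg⁻¹ = N·m·kg⁻¹ = m²·s⁻²  ← same
  (4) [kg·m²·s⁻²·K⁻¹] / [kg] = m²·s⁻²·K⁻¹
  (5) [s⁻²] · [m] = m·s⁻²
Only (3) matches m²·s⁻².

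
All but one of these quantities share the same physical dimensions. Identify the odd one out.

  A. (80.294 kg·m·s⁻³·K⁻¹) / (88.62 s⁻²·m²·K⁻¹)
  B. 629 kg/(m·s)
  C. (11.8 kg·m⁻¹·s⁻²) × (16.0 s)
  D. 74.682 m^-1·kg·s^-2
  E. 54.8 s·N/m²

Dimensions:
  A. [kg·m·s⁻³·K⁻¹] / [m²·s⁻²·K⁻¹] = kg·m⁻¹·s⁻¹
  B. kg·m⁻¹·s⁻¹
  C. [kg·m⁻¹·s⁻²] · [s] = kg·m⁻¹·s⁻¹
  D. kg·m⁻¹·s⁻²
  E. N·s·m⁻² = kg·m·s⁻²·s·m⁻² = kg·m⁻¹·s⁻¹
All reduce to kg·m⁻¹·s⁻¹ except D., which is kg·m⁻¹·s⁻².

D.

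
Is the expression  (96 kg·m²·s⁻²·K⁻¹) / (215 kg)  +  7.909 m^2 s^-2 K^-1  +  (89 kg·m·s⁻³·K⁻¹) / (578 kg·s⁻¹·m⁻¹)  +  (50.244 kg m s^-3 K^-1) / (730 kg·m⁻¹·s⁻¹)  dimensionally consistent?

Work out the base dimensions of each:
  (96 kg·m²·s⁻²·K⁻¹) / (215 kg):  [kg·m²·s⁻²·K⁻¹] / [kg] = m²·s⁻²·K⁻¹
  7.909 m^2 s^-2 K^-1:  m²·s⁻²·K⁻¹
  (89 kg·m·s⁻³·K⁻¹) / (578 kg·s⁻¹·m⁻¹):  [kg·m·s⁻³·K⁻¹] / [kg·m⁻¹·s⁻¹] = m²·s⁻²·K⁻¹
  (50.244 kg m s^-3 K^-1) / (730 kg·m⁻¹·s⁻¹):  [kg·m·s⁻³·K⁻¹] / [kg·m⁻¹·s⁻¹] = m²·s⁻²·K⁻¹
Every term reduces to m²·s⁻²·K⁻¹.

Yes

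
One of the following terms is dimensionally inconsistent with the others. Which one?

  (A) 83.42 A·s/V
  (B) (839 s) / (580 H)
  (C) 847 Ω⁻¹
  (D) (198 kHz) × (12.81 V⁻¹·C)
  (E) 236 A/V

Expand each in SI base units:
  (A) A·s·V⁻¹ = A·s·(J·C⁻¹)⁻¹ = kg⁻¹·m⁻²·s⁴·A²
  (B) [s] / [kg·m²·s⁻²·A⁻²] = kg⁻¹·m⁻²·s³·A²
  (C) Ω⁻¹ = (V·A⁻¹)⁻¹ = kg⁻¹·m⁻²·s³·A²
  (D) [s⁻¹] · [kg⁻¹·m⁻²·s⁴·A²] = kg⁻¹·m⁻²·s³·A²
  (E) A·V⁻¹ = A·(J·C⁻¹)⁻¹ = kg⁻¹·m⁻²·s³·A²
All reduce to kg⁻¹·m⁻²·s³·A² except (A), which is kg⁻¹·m⁻²·s⁴·A².

(A)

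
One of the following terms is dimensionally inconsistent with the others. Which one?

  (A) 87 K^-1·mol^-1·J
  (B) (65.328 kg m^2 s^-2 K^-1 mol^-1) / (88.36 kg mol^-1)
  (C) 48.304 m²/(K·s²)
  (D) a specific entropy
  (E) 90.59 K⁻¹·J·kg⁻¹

Reduce each to base SI dimensions:
  (A) J·mol⁻¹·K⁻¹ = N·m·mol⁻¹·K⁻¹ = kg·m²·s⁻²·K⁻¹·mol⁻¹
  (B) [kg·m²·s⁻²·K⁻¹·mol⁻¹] / [kg·mol⁻¹] = m²·s⁻²·K⁻¹
  (C) m²·s⁻²·K⁻¹
  (D) [specific entropy] = m²·s⁻²·K⁻¹
  (E) J·kg⁻¹·K⁻¹ = N·m·kg⁻¹·K⁻¹ = m²·s⁻²·K⁻¹
All reduce to m²·s⁻²·K⁻¹ except (A), which is kg·m²·s⁻²·K⁻¹·mol⁻¹.

(A)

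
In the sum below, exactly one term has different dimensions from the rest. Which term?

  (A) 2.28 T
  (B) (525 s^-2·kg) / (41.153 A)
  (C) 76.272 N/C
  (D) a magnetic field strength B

Work out the base dimensions of each:
  (A) T = Wb·m⁻² = kg·s⁻²·A⁻¹
  (B) [kg·s⁻²] / [A] = kg·s⁻²·A⁻¹
  (C) N·C⁻¹ = kg·m·s⁻²·(s·A)⁻¹ = kg·m·s⁻³·A⁻¹
  (D) [magnetic field strength B] = kg·s⁻²·A⁻¹
All reduce to kg·s⁻²·A⁻¹ except (C), which is kg·m·s⁻³·A⁻¹.

(C)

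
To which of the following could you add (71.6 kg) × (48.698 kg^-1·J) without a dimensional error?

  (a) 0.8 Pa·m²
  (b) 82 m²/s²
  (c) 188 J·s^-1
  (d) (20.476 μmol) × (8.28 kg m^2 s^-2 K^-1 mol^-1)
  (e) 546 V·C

(e)

Reference: [kg] · [m²·s⁻²] = kg·m²·s⁻².
Each option:
  (a) Pa·m² = N·m⁻²·m² = kg·m·s⁻²
  (b) m²·s⁻²
  (c) J·s⁻¹ = N·m·s⁻¹ = kg·m²·s⁻³
  (d) [mol] · [kg·m²·s⁻²·K⁻¹·mol⁻¹] = kg·m²·s⁻²·K⁻¹
  (e) C·V = s·A·J·C⁻¹ = kg·m²·s⁻²  ← same
Only (e) matches kg·m²·s⁻².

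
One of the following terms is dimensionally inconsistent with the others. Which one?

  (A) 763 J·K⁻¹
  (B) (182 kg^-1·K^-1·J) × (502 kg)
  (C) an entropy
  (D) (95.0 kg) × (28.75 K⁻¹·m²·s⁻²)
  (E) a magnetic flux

(E)

Reduce each to base SI dimensions:
  (A) J·K⁻¹ = N·m·K⁻¹ = kg·m²·s⁻²·K⁻¹
  (B) [m²·s⁻²·K⁻¹] · [kg] = kg·m²·s⁻²·K⁻¹
  (C) [entropy] = kg·m²·s⁻²·K⁻¹
  (D) [kg] · [m²·s⁻²·K⁻¹] = kg·m²·s⁻²·K⁻¹
  (E) [magnetic flux] = kg·m²·s⁻²·A⁻¹
All reduce to kg·m²·s⁻²·K⁻¹ except (E), which is kg·m²·s⁻²·A⁻¹.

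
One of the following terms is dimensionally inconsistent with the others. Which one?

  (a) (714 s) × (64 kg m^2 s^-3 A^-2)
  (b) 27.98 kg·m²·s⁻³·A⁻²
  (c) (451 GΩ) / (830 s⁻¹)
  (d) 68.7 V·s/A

In SI base units:
  (a) [s] · [kg·m²·s⁻³·A⁻²] = kg·m²·s⁻²·A⁻²
  (b) kg·m²·s⁻³·A⁻²
  (c) [kg·m²·s⁻³·A⁻²] / [s⁻¹] = kg·m²·s⁻²·A⁻²
  (d) V·s·A⁻¹ = J·C⁻¹·s·A⁻¹ = kg·m²·s⁻²·A⁻²
All reduce to kg·m²·s⁻²·A⁻² except (b), which is kg·m²·s⁻³·A⁻².

(b)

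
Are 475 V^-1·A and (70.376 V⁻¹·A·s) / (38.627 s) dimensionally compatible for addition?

In SI base units:
  475 V^-1·A:  A·V⁻¹ = A·(J·C⁻¹)⁻¹ = kg⁻¹·m⁻²·s³·A²
  (70.376 V⁻¹·A·s) / (38.627 s):  [kg⁻¹·m⁻²·s⁴·A²] / [s] = kg⁻¹·m⁻²·s³·A²
Both are kg⁻¹·m⁻²·s³·A², so they have the same dimensions and can be added.

Yes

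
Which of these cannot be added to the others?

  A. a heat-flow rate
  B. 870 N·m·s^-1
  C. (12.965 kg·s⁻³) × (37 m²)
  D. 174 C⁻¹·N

Reduce each to base SI dimensions:
  A. [heat-flow rate] = kg·m²·s⁻³
  B. N·m·s⁻¹ = kg·m·s⁻²·m·s⁻¹ = kg·m²·s⁻³
  C. [kg·s⁻³] · [m²] = kg·m²·s⁻³
  D. N·C⁻¹ = kg·m·s⁻²·(s·A)⁻¹ = kg·m·s⁻³·A⁻¹
All reduce to kg·m²·s⁻³ except D., which is kg·m·s⁻³·A⁻¹.

D.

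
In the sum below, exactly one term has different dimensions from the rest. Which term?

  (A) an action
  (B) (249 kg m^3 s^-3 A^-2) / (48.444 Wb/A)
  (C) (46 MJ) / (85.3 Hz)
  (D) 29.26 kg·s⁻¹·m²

Work out the base dimensions of each:
  (A) [action] = kg·m²·s⁻¹
  (B) [kg·m³·s⁻³·A⁻²] / [kg·m²·s⁻²·A⁻²] = m·s⁻¹
  (C) [kg·m²·s⁻²] / [s⁻¹] = kg·m²·s⁻¹
  (D) kg·m²·s⁻¹
All reduce to kg·m²·s⁻¹ except (B), which is m·s⁻¹.

(B)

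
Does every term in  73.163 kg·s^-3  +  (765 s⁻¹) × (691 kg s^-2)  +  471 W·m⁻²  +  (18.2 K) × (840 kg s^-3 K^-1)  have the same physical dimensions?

Yes

In SI base units:
  73.163 kg·s^-3:  kg·s⁻³
  (765 s⁻¹) × (691 kg s^-2):  [s⁻¹] · [kg·s⁻²] = kg·s⁻³
  471 W·m⁻²:  W·m⁻² = J·s⁻¹·m⁻² = kg·s⁻³
  (18.2 K) × (840 kg s^-3 K^-1):  [K] · [kg·s⁻³·K⁻¹] = kg·s⁻³
Every term reduces to kg·s⁻³.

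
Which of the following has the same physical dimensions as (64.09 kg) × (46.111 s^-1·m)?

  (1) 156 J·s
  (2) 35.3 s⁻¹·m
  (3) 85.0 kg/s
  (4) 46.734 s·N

Reference: [kg] · [m·s⁻¹] = kg·m·s⁻¹.
Each option:
  (1) J·s = N·m·s = kg·m²·s⁻¹
  (2) m·s⁻¹
  (3) kg·s⁻¹
  (4) N·s = kg·m·s⁻²·s = kg·m·s⁻¹  ← same
Only (4) matches kg·m·s⁻¹.

(4)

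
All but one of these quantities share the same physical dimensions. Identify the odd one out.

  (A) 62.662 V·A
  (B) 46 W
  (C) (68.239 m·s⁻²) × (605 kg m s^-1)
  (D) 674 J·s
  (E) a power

In SI base units:
  (A) V·A = J·C⁻¹·A = kg·m²·s⁻³
  (B) W = J·s⁻¹ = kg·m²·s⁻³
  (C) [m·s⁻²] · [kg·m·s⁻¹] = kg·m²·s⁻³
  (D) J·s = N·m·s = kg·m²·s⁻¹
  (E) [power] = kg·m²·s⁻³
All reduce to kg·m²·s⁻³ except (D), which is kg·m²·s⁻¹.

(D)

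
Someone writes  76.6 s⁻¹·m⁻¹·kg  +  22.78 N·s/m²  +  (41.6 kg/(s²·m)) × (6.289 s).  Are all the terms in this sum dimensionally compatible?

Dimensions:
  76.6 s⁻¹·m⁻¹·kg:  kg·m⁻¹·s⁻¹
  22.78 N·s/m²:  N·s·m⁻² = kg·m·s⁻²·s·m⁻² = kg·m⁻¹·s⁻¹
  (41.6 kg/(s²·m)) × (6.289 s):  [kg·m⁻¹·s⁻²] · [s] = kg·m⁻¹·s⁻¹
Every term reduces to kg·m⁻¹·s⁻¹.

Yes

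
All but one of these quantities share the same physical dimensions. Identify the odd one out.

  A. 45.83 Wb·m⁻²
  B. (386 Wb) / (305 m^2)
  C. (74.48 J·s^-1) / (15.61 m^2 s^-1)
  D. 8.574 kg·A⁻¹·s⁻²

In SI base units:
  A. Wb·m⁻² = V·s·m⁻² = kg·s⁻²·A⁻¹
  B. [kg·m²·s⁻²·A⁻¹] / [m²] = kg·s⁻²·A⁻¹
  C. [kg·m²·s⁻³] / [m²·s⁻¹] = kg·s⁻²
  D. kg·s⁻²·A⁻¹
All reduce to kg·s⁻²·A⁻¹ except C., which is kg·s⁻².

C.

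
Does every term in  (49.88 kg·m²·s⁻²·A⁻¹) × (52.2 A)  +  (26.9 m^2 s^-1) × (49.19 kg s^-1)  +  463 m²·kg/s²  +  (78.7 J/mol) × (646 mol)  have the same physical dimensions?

Dimensions:
  (49.88 kg·m²·s⁻²·A⁻¹) × (52.2 A):  [kg·m²·s⁻²·A⁻¹] · [A] = kg·m²·s⁻²
  (26.9 m^2 s^-1) × (49.19 kg s^-1):  [m²·s⁻¹] · [kg·s⁻¹] = kg·m²·s⁻²
  463 m²·kg/s²:  kg·m²·s⁻²
  (78.7 J/mol) × (646 mol):  [kg·m²·s⁻²·mol⁻¹] · [mol] = kg·m²·s⁻²
Every term reduces to kg·m²·s⁻².

Yes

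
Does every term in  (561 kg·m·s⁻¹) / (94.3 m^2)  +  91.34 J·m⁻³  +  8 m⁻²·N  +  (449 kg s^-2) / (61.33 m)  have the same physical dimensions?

In SI base units:
  (561 kg·m·s⁻¹) / (94.3 m^2):  [kg·m·s⁻¹] / [m²] = kg·m⁻¹·s⁻¹
  91.34 J·m⁻³:  J·m⁻³ = N·m·m⁻³ = kg·m⁻¹·s⁻²
  8 m⁻²·N:  N·m⁻² = kg·m·s⁻²·m⁻² = kg·m⁻¹·s⁻²
  (449 kg s^-2) / (61.33 m):  [kg·s⁻²] / [m] = kg·m⁻¹·s⁻²
The terms do not share a single dimension (kg·m⁻¹·s⁻² vs kg·m⁻¹·s⁻¹).

No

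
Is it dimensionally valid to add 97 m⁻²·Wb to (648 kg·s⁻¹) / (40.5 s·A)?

Yes

Work out the base dimensions of each:
  97 m⁻²·Wb:  Wb·m⁻² = V·s·m⁻² = kg·s⁻²·A⁻¹
  (648 kg·s⁻¹) / (40.5 s·A):  [kg·s⁻¹] / [s·A] = kg·s⁻²·A⁻¹
Both are kg·s⁻²·A⁻¹, so they have the same dimensions and can be added.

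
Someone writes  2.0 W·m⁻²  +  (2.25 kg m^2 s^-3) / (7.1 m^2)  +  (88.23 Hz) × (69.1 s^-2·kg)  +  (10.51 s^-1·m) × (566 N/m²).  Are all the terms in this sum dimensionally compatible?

Expand each in SI base units:
  2.0 W·m⁻²:  W·m⁻² = J·s⁻¹·m⁻² = kg·s⁻³
  (2.25 kg m^2 s^-3) / (7.1 m^2):  [kg·m²·s⁻³] / [m²] = kg·s⁻³
  (88.23 Hz) × (69.1 s^-2·kg):  [s⁻¹] · [kg·s⁻²] = kg·s⁻³
  (10.51 s^-1·m) × (566 N/m²):  [m·s⁻¹] · [kg·m⁻¹·s⁻²] = kg·s⁻³
Every term reduces to kg·s⁻³.

Yes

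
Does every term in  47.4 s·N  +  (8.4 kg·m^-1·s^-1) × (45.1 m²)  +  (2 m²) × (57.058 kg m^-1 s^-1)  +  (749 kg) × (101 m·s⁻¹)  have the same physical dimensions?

Expand each in SI base units:
  47.4 s·N:  N·s = kg·m·s⁻²·s = kg·m·s⁻¹
  (8.4 kg·m^-1·s^-1) × (45.1 m²):  [kg·m⁻¹·s⁻¹] · [m²] = kg·m·s⁻¹
  (2 m²) × (57.058 kg m^-1 s^-1):  [m²] · [kg·m⁻¹·s⁻¹] = kg·m·s⁻¹
  (749 kg) × (101 m·s⁻¹):  [kg] · [m·s⁻¹] = kg·m·s⁻¹
Every term reduces to kg·m·s⁻¹.

Yes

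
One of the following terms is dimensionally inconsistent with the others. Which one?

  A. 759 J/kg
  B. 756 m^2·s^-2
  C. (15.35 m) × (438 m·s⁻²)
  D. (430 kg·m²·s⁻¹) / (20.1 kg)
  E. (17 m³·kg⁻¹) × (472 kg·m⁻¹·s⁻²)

Dimensions:
  A. J·kg⁻¹ = N·m·kg⁻¹ = m²·s⁻²
  B. m²·s⁻²
  C. [m] · [m·s⁻²] = m²·s⁻²
  D. [kg·m²·s⁻¹] / [kg] = m²·s⁻¹
  E. [kg⁻¹·m³] · [kg·m⁻¹·s⁻²] = m²·s⁻²
All reduce to m²·s⁻² except D., which is m²·s⁻¹.

D.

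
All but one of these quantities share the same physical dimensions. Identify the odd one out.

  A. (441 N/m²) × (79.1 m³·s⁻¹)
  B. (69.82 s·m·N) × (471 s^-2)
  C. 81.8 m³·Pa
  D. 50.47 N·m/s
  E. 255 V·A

C.

Dimensions:
  A. [kg·m⁻¹·s⁻²] · [m³·s⁻¹] = kg·m²·s⁻³
  B. [kg·m²·s⁻¹] · [s⁻²] = kg·m²·s⁻³
  C. Pa·m³ = N·m⁻²·m³ = kg·m²·s⁻²
  D. N·m·s⁻¹ = kg·m·s⁻²·m·s⁻¹ = kg·m²·s⁻³
  E. V·A = J·C⁻¹·A = kg·m²·s⁻³
All reduce to kg·m²·s⁻³ except C., which is kg·m²·s⁻².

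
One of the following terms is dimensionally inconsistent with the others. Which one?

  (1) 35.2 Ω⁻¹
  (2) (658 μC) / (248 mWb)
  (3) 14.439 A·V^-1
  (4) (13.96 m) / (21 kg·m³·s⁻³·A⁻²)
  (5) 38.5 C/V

Reduce each to base SI dimensions:
  (1) Ω⁻¹ = (V·A⁻¹)⁻¹ = kg⁻¹·m⁻²·s³·A²
  (2) [s·A] / [kg·m²·s⁻²·A⁻¹] = kg⁻¹·m⁻²·s³·A²
  (3) A·V⁻¹ = A·(J·C⁻¹)⁻¹ = kg⁻¹·m⁻²·s³·A²
  (4) [m] / [kg·m³·s⁻³·A⁻²] = kg⁻¹·m⁻²·s³·A²
  (5) C·V⁻¹ = s·A·(J·C⁻¹)⁻¹ = kg⁻¹·m⁻²·s⁴·A²
All reduce to kg⁻¹·m⁻²·s³·A² except (5), which is kg⁻¹·m⁻²·s⁴·A².

(5)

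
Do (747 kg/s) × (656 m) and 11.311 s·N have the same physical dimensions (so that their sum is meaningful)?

Yes

In SI base units:
  (747 kg/s) × (656 m):  [kg·s⁻¹] · [m] = kg·m·s⁻¹
  11.311 s·N:  N·s = kg·m·s⁻²·s = kg·m·s⁻¹
Both are kg·m·s⁻¹, so they have the same dimensions and can be added.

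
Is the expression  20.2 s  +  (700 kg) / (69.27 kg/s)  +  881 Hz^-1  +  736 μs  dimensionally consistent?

Work out the base dimensions of each:
  20.2 s:  s
  (700 kg) / (69.27 kg/s):  [kg] / [kg·s⁻¹] = s
  881 Hz^-1:  Hz⁻¹ = (s⁻¹)⁻¹ = s
  736 μs:  s
Every term reduces to s.

Yes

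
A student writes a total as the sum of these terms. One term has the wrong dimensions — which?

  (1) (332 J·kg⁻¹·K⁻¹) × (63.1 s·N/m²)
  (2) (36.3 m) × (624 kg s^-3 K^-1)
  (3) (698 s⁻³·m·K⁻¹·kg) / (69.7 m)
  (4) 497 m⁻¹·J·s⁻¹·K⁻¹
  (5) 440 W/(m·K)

Expand each in SI base units:
  (1) [m²·s⁻²·K⁻¹] · [kg·m⁻¹·s⁻¹] = kg·m·s⁻³·K⁻¹
  (2) [m] · [kg·s⁻³·K⁻¹] = kg·m·s⁻³·K⁻¹
  (3) [kg·m·s⁻³·K⁻¹] / [m] = kg·s⁻³·K⁻¹
  (4) J·s⁻¹·m⁻¹·K⁻¹ = N·m·s⁻¹·m⁻¹·K⁻¹ = kg·m·s⁻³·K⁻¹
  (5) W·m⁻¹·K⁻¹ = J·s⁻¹·m⁻¹·K⁻¹ = kg·m·s⁻³·K⁻¹
All reduce to kg·m·s⁻³·K⁻¹ except (3), which is kg·s⁻³·K⁻¹.

(3)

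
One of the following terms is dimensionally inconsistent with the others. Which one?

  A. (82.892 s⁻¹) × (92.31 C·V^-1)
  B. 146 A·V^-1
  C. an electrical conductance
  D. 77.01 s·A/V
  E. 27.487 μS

Reduce each to base SI dimensions:
  A. [s⁻¹] · [kg⁻¹·m⁻²·s⁴·A²] = kg⁻¹·m⁻²·s³·A²
  B. A·V⁻¹ = A·(J·C⁻¹)⁻¹ = kg⁻¹·m⁻²·s³·A²
  C. [electrical conductance] = kg⁻¹·m⁻²·s³·A²
  D. A·s·V⁻¹ = A·s·(J·C⁻¹)⁻¹ = kg⁻¹·m⁻²·s⁴·A²
  E. S = Ω⁻¹ = kg⁻¹·m⁻²·s³·A²
All reduce to kg⁻¹·m⁻²·s³·A² except D., which is kg⁻¹·m⁻²·s⁴·A².

D.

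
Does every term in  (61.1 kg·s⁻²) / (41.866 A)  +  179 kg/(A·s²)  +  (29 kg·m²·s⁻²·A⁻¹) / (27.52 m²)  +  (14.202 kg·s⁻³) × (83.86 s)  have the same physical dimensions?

Dimensions:
  (61.1 kg·s⁻²) / (41.866 A):  [kg·s⁻²] / [A] = kg·s⁻²·A⁻¹
  179 kg/(A·s²):  kg·s⁻²·A⁻¹
  (29 kg·m²·s⁻²·A⁻¹) / (27.52 m²):  [kg·m²·s⁻²·A⁻¹] / [m²] = kg·s⁻²·A⁻¹
  (14.202 kg·s⁻³) × (83.86 s):  [kg·s⁻³] · [s] = kg·s⁻²
The terms do not share a single dimension (kg·s⁻² vs kg·s⁻²·A⁻¹).

No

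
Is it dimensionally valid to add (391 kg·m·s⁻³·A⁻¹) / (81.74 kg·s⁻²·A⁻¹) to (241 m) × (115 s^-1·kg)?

No

Expand each in SI base units:
  (391 kg·m·s⁻³·A⁻¹) / (81.74 kg·s⁻²·A⁻¹):  [kg·m·s⁻³·A⁻¹] / [kg·s⁻²·A⁻¹] = m·s⁻¹
  (241 m) × (115 s^-1·kg):  [m] · [kg·s⁻¹] = kg·m·s⁻¹
m·s⁻¹ ≠ kg·m·s⁻¹, so they cannot be added.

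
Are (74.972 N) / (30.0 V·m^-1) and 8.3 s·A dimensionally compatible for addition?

Work out the base dimensions of each:
  (74.972 N) / (30.0 V·m^-1):  [kg·m·s⁻²] / [kg·m·s⁻³·A⁻¹] = s·A
  8.3 s·A:  A·s = s·A
Both are s·A, so they have the same dimensions and can be added.

Yes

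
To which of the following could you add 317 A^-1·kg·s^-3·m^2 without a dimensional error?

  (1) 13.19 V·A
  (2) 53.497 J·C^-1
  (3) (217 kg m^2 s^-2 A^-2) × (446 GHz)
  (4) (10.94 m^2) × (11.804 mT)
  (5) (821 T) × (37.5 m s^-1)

Reference: kg·m²·s⁻³·A⁻¹.
Each option:
  (1) V·A = J·C⁻¹·A = kg·m²·s⁻³
  (2) J·C⁻¹ = N·m·(s·A)⁻¹ = kg·m²·s⁻³·A⁻¹  ← same
  (3) [kg·m²·s⁻²·A⁻²] · [s⁻¹] = kg·m²·s⁻³·A⁻²
  (4) [m²] · [kg·s⁻²·A⁻¹] = kg·m²·s⁻²·A⁻¹
  (5) [kg·s⁻²·A⁻¹] · [m·s⁻¹] = kg·m·s⁻³·A⁻¹
Only (2) matches kg·m²·s⁻³·A⁻¹.

(2)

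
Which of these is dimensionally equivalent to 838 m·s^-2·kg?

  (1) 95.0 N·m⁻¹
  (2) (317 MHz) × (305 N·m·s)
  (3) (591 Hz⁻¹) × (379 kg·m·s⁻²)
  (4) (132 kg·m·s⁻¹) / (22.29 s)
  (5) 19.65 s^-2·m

Reference: kg·m·s⁻².
Each option:
  (1) N·m⁻¹ = kg·m·s⁻²·m⁻¹ = kg·s⁻²
  (2) [s⁻¹] · [kg·m²·s⁻¹] = kg·m²·s⁻²
  (3) [s] · [kg·m·s⁻²] = kg·m·s⁻¹
  (4) [kg·m·s⁻¹] / [s] = kg·m·s⁻²  ← same
  (5) m·s⁻²
Only (4) matches kg·m·s⁻².

(4)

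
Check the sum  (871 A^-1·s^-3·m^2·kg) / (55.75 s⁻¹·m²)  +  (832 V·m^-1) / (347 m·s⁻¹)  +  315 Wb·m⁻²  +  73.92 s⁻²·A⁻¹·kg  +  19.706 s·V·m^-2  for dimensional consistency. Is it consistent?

Work out the base dimensions of each:
  (871 A^-1·s^-3·m^2·kg) / (55.75 s⁻¹·m²):  [kg·m²·s⁻³·A⁻¹] / [m²·s⁻¹] = kg·s⁻²·A⁻¹
  (832 V·m^-1) / (347 m·s⁻¹):  [kg·m·s⁻³·A⁻¹] / [m·s⁻¹] = kg·s⁻²·A⁻¹
  315 Wb·m⁻²:  Wb·m⁻² = V·s·m⁻² = kg·s⁻²·A⁻¹
  73.92 s⁻²·A⁻¹·kg:  kg·s⁻²·A⁻¹
  19.706 s·V·m^-2:  V·s·m⁻² = J·C⁻¹·s·m⁻² = kg·s⁻²·A⁻¹
Every term reduces to kg·s⁻²·A⁻¹.

Yes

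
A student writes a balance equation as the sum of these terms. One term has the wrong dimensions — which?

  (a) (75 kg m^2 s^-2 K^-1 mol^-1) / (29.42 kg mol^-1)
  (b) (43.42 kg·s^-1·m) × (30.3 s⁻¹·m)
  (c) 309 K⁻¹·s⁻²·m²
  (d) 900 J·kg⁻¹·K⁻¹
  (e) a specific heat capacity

(b)

Dimensions:
  (a) [kg·m²·s⁻²·K⁻¹·mol⁻¹] / [kg·mol⁻¹] = m²·s⁻²·K⁻¹
  (b) [kg·m·s⁻¹] · [m·s⁻¹] = kg·m²·s⁻²
  (c) m²·s⁻²·K⁻¹
  (d) J·kg⁻¹·K⁻¹ = N·m·kg⁻¹·K⁻¹ = m²·s⁻²·K⁻¹
  (e) [specific heat capacity] = m²·s⁻²·K⁻¹
All reduce to m²·s⁻²·K⁻¹ except (b), which is kg·m²·s⁻².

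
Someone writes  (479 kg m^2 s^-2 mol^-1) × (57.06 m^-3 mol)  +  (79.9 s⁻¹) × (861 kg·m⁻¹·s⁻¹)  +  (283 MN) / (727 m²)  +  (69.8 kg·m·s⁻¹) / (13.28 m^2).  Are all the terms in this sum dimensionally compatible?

No

Work out the base dimensions of each:
  (479 kg m^2 s^-2 mol^-1) × (57.06 m^-3 mol):  [kg·m²·s⁻²·mol⁻¹] · [m⁻³·mol] = kg·m⁻¹·s⁻²
  (79.9 s⁻¹) × (861 kg·m⁻¹·s⁻¹):  [s⁻¹] · [kg·m⁻¹·s⁻¹] = kg·m⁻¹·s⁻²
  (283 MN) / (727 m²):  [kg·m·s⁻²] / [m²] = kg·m⁻¹·s⁻²
  (69.8 kg·m·s⁻¹) / (13.28 m^2):  [kg·m·s⁻¹] / [m²] = kg·m⁻¹·s⁻¹
The terms do not share a single dimension (kg·m⁻¹·s⁻² vs kg·m⁻¹·s⁻¹).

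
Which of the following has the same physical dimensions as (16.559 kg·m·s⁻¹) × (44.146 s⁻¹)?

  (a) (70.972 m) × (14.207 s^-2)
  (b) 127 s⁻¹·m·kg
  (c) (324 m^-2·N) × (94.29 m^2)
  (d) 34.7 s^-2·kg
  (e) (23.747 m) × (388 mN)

(c)

Reference: [kg·m·s⁻¹] · [s⁻¹] = kg·m·s⁻².
Each option:
  (a) [m] · [s⁻²] = m·s⁻²
  (b) kg·m·s⁻¹
  (c) [kg·m⁻¹·s⁻²] · [m²] = kg·m·s⁻²  ← same
  (d) kg·s⁻²
  (e) [m] · [kg·m·s⁻²] = kg·m²·s⁻²
Only (c) matches kg·m·s⁻².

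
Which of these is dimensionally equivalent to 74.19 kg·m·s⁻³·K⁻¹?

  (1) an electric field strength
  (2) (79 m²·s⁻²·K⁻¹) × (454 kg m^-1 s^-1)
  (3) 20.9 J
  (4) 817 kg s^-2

(2)

Reference: kg·m·s⁻³·K⁻¹.
Each option:
  (1) [electric field strength] = kg·m·s⁻³·A⁻¹
  (2) [m²·s⁻²·K⁻¹] · [kg·m⁻¹·s⁻¹] = kg·m·s⁻³·K⁻¹  ← same
  (3) J = N·m = kg·m²·s⁻²
  (4) kg·s⁻²
Only (2) matches kg·m·s⁻³·K⁻¹.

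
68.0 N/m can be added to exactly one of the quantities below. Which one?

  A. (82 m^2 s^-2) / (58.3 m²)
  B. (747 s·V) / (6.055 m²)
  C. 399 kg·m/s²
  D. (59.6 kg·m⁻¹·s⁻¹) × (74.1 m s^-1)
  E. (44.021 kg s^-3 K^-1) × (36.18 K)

Reference: N·m⁻¹ = kg·m·s⁻²·m⁻¹ = kg·s⁻².
Each option:
  A. [m²·s⁻²] / [m²] = s⁻²
  B. [kg·m²·s⁻²·A⁻¹] / [m²] = kg·s⁻²·A⁻¹
  C. kg·m·s⁻²
  D. [kg·m⁻¹·s⁻¹] · [m·s⁻¹] = kg·s⁻²  ← same
  E. [kg·s⁻³·K⁻¹] · [K] = kg·s⁻³
Only D. matches kg·s⁻².

D.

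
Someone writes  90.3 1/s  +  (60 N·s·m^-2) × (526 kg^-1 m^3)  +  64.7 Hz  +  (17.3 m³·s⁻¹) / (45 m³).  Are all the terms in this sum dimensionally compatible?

No

Expand each in SI base units:
  90.3 1/s:  s⁻¹
  (60 N·s·m^-2) × (526 kg^-1 m^3):  [kg·m⁻¹·s⁻¹] · [kg⁻¹·m³] = m²·s⁻¹
  64.7 Hz:  Hz = s⁻¹
  (17.3 m³·s⁻¹) / (45 m³):  [m³·s⁻¹] / [m³] = s⁻¹
The terms do not share a single dimension (m²·s⁻¹ vs s⁻¹).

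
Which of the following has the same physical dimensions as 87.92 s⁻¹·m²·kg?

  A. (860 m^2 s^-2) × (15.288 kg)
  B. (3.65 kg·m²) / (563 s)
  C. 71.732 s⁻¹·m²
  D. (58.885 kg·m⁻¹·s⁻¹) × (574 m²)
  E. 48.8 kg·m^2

Reference: kg·m²·s⁻¹.
Each option:
  A. [m²·s⁻²] · [kg] = kg·m²·s⁻²
  B. [kg·m²] / [s] = kg·m²·s⁻¹  ← same
  C. m²·s⁻¹
  D. [kg·m⁻¹·s⁻¹] · [m²] = kg·m·s⁻¹
  E. kg·m²
Only B. matches kg·m²·s⁻¹.

B.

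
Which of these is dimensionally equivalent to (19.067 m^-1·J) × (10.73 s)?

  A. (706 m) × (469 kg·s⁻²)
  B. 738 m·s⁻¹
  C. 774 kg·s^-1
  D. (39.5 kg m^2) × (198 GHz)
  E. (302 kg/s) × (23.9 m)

Reference: [kg·m·s⁻²] · [s] = kg·m·s⁻¹.
Each option:
  A. [m] · [kg·s⁻²] = kg·m·s⁻²
  B. m·s⁻¹
  C. kg·s⁻¹
  D. [kg·m²] · [s⁻¹] = kg·m²·s⁻¹
  E. [kg·s⁻¹] · [m] = kg·m·s⁻¹  ← same
Only E. matches kg·m·s⁻¹.

E.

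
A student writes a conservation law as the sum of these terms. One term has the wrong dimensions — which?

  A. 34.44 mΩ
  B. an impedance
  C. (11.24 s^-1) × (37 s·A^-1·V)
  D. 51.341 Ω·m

Expand each in SI base units:
  A. Ω = V·A⁻¹ = kg·m²·s⁻³·A⁻²
  B. [impedance] = kg·m²·s⁻³·A⁻²
  C. [s⁻¹] · [kg·m²·s⁻²·A⁻²] = kg·m²·s⁻³·A⁻²
  D. Ω·m = V·A⁻¹·m = kg·m³·s⁻³·A⁻²
All reduce to kg·m²·s⁻³·A⁻² except D., which is kg·m³·s⁻³·A⁻².

D.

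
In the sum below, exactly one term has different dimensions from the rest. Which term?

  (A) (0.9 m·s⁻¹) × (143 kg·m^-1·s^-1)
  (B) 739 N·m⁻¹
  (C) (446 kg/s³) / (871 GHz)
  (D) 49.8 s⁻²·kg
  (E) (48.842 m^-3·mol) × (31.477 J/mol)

In SI base units:
  (A) [m·s⁻¹] · [kg·m⁻¹·s⁻¹] = kg·s⁻²
  (B) N·m⁻¹ = kg·m·s⁻²·m⁻¹ = kg·s⁻²
  (C) [kg·s⁻³] / [s⁻¹] = kg·s⁻²
  (D) kg·s⁻²
  (E) [m⁻³·mol] · [kg·m²·s⁻²·mol⁻¹] = kg·m⁻¹·s⁻²
All reduce to kg·s⁻² except (E), which is kg·m⁻¹·s⁻².

(E)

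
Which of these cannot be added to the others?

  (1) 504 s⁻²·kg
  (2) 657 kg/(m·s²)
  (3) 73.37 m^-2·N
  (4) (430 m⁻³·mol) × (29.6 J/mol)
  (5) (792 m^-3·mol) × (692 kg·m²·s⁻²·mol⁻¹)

Reduce each to base SI dimensions:
  (1) kg·s⁻²
  (2) kg·m⁻¹·s⁻²
  (3) N·m⁻² = kg·m·s⁻²·m⁻² = kg·m⁻¹·s⁻²
  (4) [m⁻³·mol] · [kg·m²·s⁻²·mol⁻¹] = kg·m⁻¹·s⁻²
  (5) [m⁻³·mol] · [kg·m²·s⁻²·mol⁻¹] = kg·m⁻¹·s⁻²
All reduce to kg·m⁻¹·s⁻² except (1), which is kg·s⁻².

(1)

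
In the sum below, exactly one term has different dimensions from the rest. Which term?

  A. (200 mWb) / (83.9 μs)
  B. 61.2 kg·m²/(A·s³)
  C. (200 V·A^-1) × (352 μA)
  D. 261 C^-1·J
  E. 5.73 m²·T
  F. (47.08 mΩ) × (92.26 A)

In SI base units:
  A. [kg·m²·s⁻²·A⁻¹] / [s] = kg·m²·s⁻³·A⁻¹
  B. kg·m²·s⁻³·A⁻¹
  C. [kg·m²·s⁻³·A⁻²] · [A] = kg·m²·s⁻³·A⁻¹
  D. J·C⁻¹ = N·m·(s·A)⁻¹ = kg·m²·s⁻³·A⁻¹
  E. T·m² = Wb·m⁻²·m² = kg·m²·s⁻²·A⁻¹
  F. [kg·m²·s⁻³·A⁻²] · [A] = kg·m²·s⁻³·A⁻¹
All reduce to kg·m²·s⁻³·A⁻¹ except E., which is kg·m²·s⁻²·A⁻¹.

E.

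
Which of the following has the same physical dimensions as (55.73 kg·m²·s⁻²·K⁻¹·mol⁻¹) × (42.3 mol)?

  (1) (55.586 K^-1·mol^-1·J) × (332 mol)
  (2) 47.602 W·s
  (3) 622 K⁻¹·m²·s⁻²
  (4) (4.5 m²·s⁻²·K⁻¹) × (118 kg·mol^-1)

Reference: [kg·m²·s⁻²·K⁻¹·mol⁻¹] · [mol] = kg·m²·s⁻²·K⁻¹.
Each option:
  (1) [kg·m²·s⁻²·K⁻¹·mol⁻¹] · [mol] = kg·m²·s⁻²·K⁻¹  ← same
  (2) W·s = J·s⁻¹·s = kg·m²·s⁻²
  (3) m²·s⁻²·K⁻¹
  (4) [m²·s⁻²·K⁻¹] · [kg·mol⁻¹] = kg·m²·s⁻²·K⁻¹·mol⁻¹
Only (1) matches kg·m²·s⁻²·K⁻¹.

(1)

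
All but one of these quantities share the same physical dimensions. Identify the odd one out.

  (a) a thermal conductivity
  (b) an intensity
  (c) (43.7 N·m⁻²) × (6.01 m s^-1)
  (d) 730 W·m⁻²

Work out the base dimensions of each:
  (a) [thermal conductivity] = kg·m·s⁻³·K⁻¹
  (b) [intensity] = kg·s⁻³
  (c) [kg·m⁻¹·s⁻²] · [m·s⁻¹] = kg·s⁻³
  (d) W·m⁻² = J·s⁻¹·m⁻² = kg·s⁻³
All reduce to kg·s⁻³ except (a), which is kg·m·s⁻³·K⁻¹.

(a)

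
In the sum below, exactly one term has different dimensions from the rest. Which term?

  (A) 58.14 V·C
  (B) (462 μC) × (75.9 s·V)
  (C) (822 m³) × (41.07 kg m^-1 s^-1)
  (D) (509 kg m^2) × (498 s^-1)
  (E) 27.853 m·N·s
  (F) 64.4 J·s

Expand each in SI base units:
  (A) C·V = s·A·J·C⁻¹ = kg·m²·s⁻²
  (B) [s·A] · [kg·m²·s⁻²·A⁻¹] = kg·m²·s⁻¹
  (C) [m³] · [kg·m⁻¹·s⁻¹] = kg·m²·s⁻¹
  (D) [kg·m²] · [s⁻¹] = kg·m²·s⁻¹
  (E) N·m·s = kg·m·s⁻²·m·s = kg·m²·s⁻¹
  (F) J·s = N·m·s = kg·m²·s⁻¹
All reduce to kg·m²·s⁻¹ except (A), which is kg·m²·s⁻².

(A)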